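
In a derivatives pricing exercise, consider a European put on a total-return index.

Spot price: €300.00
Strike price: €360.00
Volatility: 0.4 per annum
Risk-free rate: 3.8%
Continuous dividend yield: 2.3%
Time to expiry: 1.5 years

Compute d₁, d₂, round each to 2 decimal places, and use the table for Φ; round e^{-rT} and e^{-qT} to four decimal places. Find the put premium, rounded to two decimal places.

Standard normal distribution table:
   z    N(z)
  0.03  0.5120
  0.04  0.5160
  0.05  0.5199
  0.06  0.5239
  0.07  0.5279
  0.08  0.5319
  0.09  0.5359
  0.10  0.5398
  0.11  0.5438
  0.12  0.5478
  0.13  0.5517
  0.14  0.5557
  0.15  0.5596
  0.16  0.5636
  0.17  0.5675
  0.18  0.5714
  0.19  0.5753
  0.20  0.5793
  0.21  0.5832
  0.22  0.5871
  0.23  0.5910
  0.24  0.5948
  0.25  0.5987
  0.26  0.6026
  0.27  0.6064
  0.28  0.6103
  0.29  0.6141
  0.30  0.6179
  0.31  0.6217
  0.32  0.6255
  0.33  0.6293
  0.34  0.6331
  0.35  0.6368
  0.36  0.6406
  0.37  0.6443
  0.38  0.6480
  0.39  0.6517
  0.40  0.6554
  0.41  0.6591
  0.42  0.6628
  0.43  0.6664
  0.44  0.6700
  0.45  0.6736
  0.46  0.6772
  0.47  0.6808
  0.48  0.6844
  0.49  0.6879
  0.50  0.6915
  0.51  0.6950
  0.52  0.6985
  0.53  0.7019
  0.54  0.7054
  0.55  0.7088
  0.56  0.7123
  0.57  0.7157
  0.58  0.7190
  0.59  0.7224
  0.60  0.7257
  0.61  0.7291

σ√T = 0.4·√1.5 = 0.4899
d₁ = [ln(300/360) + (0.038 − 0.023 + 0.4²/2)·1.5] / 0.4899 = [-0.1823 + 0.1425] / 0.4899 = -0.0813 → -0.08
d₂ = d₁ − σ√T = -0.0813 − 0.4899 = -0.5712 → -0.57
exp(−qT) = exp(−0.023·1.5) = 0.9661;  exp(−rT) = exp(−0.038·1.5) = 0.9446
P = 360·0.9446·N(0.57) − 300·0.9661·N(0.08) = 360·0.9446·0.7157 − 300·0.9661·0.5319 = 243.3781 − 154.1606 = 89.2175

€89.22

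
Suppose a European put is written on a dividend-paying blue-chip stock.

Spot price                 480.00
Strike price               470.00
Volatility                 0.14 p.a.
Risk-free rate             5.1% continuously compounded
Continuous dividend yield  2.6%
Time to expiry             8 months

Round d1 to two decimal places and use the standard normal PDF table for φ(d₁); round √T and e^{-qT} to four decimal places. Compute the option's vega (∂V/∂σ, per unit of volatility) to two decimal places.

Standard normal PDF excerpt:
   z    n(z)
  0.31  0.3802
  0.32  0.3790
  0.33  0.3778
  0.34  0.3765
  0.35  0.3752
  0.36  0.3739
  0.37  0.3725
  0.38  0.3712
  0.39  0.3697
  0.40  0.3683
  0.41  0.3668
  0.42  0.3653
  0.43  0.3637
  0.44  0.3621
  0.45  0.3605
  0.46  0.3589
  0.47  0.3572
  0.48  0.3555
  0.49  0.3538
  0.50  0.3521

σ√T = 0.14·√0.6667 = 0.1143
d₁ = [ln(480/470) + (0.051 − 0.026 + 0.14²/2)·0.6667] / 0.1143 = [0.0211 + 0.0232] / 0.1143 = 0.3871 → 0.39
√T = √0.6667 = 0.8165
φ(d₁) = φ(0.39) = 0.3697
exp(−qT) = exp(−0.026·0.6667) = 0.9828
vega = S·exp(−qT)·φ(d₁)·√T = 480·0.9828·0.3697·0.8165 = 142.4007
(Call and put vega coincide under Black-Scholes.)

142.40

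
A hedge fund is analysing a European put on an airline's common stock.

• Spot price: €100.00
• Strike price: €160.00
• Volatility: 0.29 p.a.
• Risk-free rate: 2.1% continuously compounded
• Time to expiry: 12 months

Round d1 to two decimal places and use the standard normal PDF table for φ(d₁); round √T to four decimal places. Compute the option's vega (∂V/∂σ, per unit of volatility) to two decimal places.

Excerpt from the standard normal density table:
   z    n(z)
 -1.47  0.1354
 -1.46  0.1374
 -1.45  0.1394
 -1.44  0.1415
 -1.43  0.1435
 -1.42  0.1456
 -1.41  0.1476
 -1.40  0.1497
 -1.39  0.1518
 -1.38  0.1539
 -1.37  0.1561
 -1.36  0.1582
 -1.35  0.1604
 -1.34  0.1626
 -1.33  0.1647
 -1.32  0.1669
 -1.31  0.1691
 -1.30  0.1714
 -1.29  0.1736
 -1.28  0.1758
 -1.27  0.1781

14.97

T = 1;  σ√T = 0.2900
d₁ = [ln(100/160) + (0.021 + 0.29²/2)·1] / 0.2900 = [-0.4700 + 0.0630] / 0.2900 = -1.4033 ≈ -1.40
√T = √1 = 1.0000
φ(d₁) = φ(-1.40) = 0.1497
vega = S·φ(d₁)·√T = 100·0.1497·1.0000 = 14.9700
(The call has the same vega.)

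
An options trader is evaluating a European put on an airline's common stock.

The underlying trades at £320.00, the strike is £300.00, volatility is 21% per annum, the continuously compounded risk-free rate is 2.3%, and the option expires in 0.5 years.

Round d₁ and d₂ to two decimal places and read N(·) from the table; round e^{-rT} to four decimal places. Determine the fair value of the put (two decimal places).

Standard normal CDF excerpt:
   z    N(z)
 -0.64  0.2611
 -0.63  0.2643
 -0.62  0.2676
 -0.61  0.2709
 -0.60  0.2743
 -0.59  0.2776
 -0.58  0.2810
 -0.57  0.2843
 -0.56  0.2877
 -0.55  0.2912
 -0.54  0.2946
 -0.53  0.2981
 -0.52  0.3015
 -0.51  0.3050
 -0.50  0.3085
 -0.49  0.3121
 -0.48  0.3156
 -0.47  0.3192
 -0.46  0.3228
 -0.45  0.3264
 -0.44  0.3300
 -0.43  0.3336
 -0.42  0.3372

σ√T = 0.21 × 0.7071 = 0.1485
d₁ = [ln(320/300) + (0.023 + ½·0.21²)·0.5] / (σ√T) = (0.0645 + 0.0225) / 0.1485 = 0.5863 → 0.59
d₂ = 0.5863 − 0.1485 = 0.4378 → 0.44
e^(−rT) = e^(−0.023·0.5) = 0.9886
P = 300·0.9886·N(-0.44) − 320·N(-0.59) = 300·0.9886·0.3300 − 320·0.2776 = 97.8714 − 88.8320 = 9.0394

£9.04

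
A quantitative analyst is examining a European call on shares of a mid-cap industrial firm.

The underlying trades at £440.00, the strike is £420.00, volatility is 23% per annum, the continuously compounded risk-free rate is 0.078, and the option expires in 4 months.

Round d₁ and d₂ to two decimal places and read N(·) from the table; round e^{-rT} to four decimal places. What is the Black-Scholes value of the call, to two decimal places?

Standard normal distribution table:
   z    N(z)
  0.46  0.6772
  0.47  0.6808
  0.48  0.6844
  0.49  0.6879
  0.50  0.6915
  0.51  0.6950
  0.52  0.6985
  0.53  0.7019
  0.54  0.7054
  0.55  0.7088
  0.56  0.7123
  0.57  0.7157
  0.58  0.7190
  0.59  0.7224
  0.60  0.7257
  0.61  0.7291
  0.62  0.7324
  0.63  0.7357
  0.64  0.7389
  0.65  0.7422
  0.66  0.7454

σ√T = 0.23·√0.3333 = 0.1328
d₁ = [ln(440/420) + (0.078 + ½·0.23²)·0.3333] / (σ√T) = (0.0465 + 0.0348) / 0.1328 = 0.6125 which rounds to 0.61
d₂ = 0.6125 − 0.1328 = 0.4797 which rounds to 0.48
exp(−rT) = exp(−0.078·0.3333) = 0.9743
N(d₁) = N(0.61) = 0.7291;  N(d₂) = N(0.48) = 0.6844
C = 440·0.7291 − 420·0.9743·0.6844 = 320.8040 − 280.0606 = 40.7434

£40.74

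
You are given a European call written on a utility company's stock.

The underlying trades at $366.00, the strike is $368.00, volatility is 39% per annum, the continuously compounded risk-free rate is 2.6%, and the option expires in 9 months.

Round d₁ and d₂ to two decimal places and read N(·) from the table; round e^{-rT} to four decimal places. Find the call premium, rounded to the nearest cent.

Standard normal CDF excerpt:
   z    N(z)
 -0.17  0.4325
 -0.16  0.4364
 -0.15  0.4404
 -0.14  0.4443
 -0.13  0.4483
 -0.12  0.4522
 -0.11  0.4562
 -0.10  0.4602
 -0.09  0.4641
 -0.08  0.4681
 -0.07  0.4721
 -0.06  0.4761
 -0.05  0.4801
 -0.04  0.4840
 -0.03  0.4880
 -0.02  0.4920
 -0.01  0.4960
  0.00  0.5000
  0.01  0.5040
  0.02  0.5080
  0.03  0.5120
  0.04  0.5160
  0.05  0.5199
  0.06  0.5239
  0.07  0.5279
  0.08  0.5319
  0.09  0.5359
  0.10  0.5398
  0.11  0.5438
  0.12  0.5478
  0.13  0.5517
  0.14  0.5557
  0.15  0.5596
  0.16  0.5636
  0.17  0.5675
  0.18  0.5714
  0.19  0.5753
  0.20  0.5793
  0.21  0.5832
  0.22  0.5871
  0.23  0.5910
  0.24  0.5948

$51.66

σ√T = 0.39 × 0.8660 = 0.3377
d₁ = [ln(366/368) + (0.026 + 0.39²/2)·0.75] / 0.3377 = [-0.0054 + 0.0765] / 0.3377 = 0.2105 ⇒ 0.21
d₂ = d₁ − σ√T = 0.2105 − 0.3377 = -0.1273 ⇒ -0.13
e^(−rT) = e^(−0.026·0.75) = 0.9807
N(d₁) = N(0.21) = 0.5832;  N(d₂) = N(-0.13) = 0.4483
C = 366·0.5832 − 368·0.9807·0.4483 = 213.4512 − 161.7904 = 51.6608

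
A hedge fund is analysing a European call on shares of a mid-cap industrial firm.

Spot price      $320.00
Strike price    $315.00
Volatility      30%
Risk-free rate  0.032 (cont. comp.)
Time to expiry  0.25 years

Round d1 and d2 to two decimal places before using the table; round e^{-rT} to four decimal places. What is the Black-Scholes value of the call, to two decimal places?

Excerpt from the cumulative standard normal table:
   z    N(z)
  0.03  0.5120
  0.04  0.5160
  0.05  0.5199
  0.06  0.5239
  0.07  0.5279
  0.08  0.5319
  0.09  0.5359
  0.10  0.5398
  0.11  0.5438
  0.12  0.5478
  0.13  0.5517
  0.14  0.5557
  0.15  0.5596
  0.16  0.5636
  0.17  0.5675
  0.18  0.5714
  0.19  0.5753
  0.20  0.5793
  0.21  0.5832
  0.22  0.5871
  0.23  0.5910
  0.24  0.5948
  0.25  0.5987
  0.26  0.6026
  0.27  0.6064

σ√T = 0.3 × 0.5000 = 0.1500
ln(S/K) + (r + σ²/2)T = ln(320/315) + (0.032 + 0.3²/2)·0.25 = 0.0157 + 0.0192 = 0.0350
d₁ = 0.0350 / 0.1500 = 0.2333 ≈ 0.23
d₂ = d₁ − σ√T = 0.2333 − 0.1500 = 0.0833 ≈ 0.08
exp(−rT) = exp(−0.032·0.25) = 0.9920
C = 320·N(0.23) − 315·0.9920·N(0.08) = 320·0.5910 − 315·0.9920·0.5319 = 189.1200 − 166.2081 = 22.9119

$22.91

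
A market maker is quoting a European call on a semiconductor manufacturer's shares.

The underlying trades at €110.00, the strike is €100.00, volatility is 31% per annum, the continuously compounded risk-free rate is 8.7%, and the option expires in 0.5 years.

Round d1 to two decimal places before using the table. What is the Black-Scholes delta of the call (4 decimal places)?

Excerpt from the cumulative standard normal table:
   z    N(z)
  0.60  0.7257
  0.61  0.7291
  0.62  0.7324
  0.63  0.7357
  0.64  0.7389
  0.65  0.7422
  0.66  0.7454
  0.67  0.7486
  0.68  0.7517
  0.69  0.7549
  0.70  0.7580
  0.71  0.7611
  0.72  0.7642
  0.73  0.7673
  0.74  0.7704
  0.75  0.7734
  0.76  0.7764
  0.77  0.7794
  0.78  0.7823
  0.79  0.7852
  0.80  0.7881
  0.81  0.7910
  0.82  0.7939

0.7704

T = 0.5;  σ√T = 0.2192
ln(S/K) + (r + σ²/2)T = ln(110/100) + (0.087 + 0.31²/2)·0.5 = 0.0953 + 0.0675 = 0.1628
d₁ = 0.1628 / 0.2192 = 0.7429 ≈ 0.74
N(d₁) = N(0.74) = 0.7704
Δ_call = N(d₁) = 0.7704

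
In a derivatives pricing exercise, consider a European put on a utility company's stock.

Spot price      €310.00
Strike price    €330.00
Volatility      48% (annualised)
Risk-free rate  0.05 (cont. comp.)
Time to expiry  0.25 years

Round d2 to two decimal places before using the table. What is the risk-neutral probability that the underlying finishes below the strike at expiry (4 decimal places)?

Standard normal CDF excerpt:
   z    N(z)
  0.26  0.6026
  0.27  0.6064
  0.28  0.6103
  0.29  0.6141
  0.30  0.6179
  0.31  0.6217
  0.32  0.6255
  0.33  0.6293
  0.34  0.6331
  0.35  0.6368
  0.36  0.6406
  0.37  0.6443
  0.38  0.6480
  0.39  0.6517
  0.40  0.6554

σ√T = 0.48 × 0.5000 = 0.2400
ln(S/K) + (r + σ²/2)T = ln(310/330) + (0.05 + 0.48²/2)·0.25 = -0.0625 + 0.0413 = -0.0212
d₁ = -0.0212 / 0.2400 = -0.0884 → -0.09
d₂ = d₁ − σ√T = -0.0884 − 0.2400 = -0.3284 → -0.33
Pr(exercise) under Q = N(−d₂) = N(0.33) = 0.6293

0.6293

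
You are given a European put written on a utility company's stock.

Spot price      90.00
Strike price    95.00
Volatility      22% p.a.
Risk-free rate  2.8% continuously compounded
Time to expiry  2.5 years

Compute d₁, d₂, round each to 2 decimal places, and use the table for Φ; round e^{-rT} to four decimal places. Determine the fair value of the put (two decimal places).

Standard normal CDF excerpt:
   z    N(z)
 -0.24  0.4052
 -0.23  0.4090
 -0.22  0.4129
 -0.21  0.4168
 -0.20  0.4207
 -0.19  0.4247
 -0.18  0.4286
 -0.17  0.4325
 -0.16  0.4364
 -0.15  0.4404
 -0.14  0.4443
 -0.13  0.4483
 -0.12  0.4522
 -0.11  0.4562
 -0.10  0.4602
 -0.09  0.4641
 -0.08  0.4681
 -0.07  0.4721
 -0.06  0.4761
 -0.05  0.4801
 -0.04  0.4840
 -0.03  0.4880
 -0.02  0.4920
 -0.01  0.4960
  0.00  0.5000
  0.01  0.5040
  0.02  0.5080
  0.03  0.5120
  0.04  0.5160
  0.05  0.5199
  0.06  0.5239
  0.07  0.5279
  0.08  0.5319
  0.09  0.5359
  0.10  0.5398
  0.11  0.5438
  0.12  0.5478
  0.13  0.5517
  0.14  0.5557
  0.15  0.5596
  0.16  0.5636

11.71

σ√T = 0.22 × 1.5811 = 0.3479
d₁ = [ln(90/95) + (0.028 + ½·0.22²)·2.5] / (σ√T) = (-0.0541 + 0.1305) / 0.3479 = 0.2197 ⇒ 0.22
d₂ = 0.2197 − 0.3479 = -0.1281 ⇒ -0.13
exp(−rT) = exp(−0.028·2.5) = 0.9324
N(−d₂) = N(0.13) = 0.5517;  N(−d₁) = N(-0.22) = 0.4129
P = 95·0.9324·0.5517 − 90·0.4129 = 48.8685 − 37.1610 = 11.7075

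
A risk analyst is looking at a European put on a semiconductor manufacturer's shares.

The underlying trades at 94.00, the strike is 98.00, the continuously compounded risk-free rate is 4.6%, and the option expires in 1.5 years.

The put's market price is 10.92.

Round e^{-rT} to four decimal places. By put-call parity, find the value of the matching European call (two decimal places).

13.46

exp(−rT) = exp(−0.046·1.5) = 0.9333
Put-call parity: C − P = S − K·e^(−rT) = 94 − 98·0.9333 = 94 − 91.4634 = 2.5366
C = P + (C − P) = 10.92 + (2.5366) = 13.4566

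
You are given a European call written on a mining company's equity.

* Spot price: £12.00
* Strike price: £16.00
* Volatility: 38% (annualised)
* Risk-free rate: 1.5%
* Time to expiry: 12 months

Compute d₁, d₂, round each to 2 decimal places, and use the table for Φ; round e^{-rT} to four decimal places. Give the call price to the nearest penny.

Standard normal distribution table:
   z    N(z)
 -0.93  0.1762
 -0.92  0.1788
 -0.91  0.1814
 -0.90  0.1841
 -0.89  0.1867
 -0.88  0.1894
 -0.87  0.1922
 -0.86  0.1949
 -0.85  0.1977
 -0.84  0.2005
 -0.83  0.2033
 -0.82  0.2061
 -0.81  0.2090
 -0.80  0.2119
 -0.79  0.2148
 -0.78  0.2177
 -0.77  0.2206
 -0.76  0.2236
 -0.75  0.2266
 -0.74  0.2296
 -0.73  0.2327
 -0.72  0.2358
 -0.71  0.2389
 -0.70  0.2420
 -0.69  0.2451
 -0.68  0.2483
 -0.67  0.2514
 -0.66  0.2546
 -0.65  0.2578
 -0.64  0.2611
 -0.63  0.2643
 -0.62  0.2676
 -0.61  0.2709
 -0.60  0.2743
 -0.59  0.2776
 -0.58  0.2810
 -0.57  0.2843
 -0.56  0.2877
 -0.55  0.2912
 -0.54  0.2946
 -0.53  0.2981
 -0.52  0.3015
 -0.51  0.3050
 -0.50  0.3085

T = 1;  σ√T = 0.3800
ln(S/K) + (r + σ²/2)T = ln(12/16) + (0.015 + 0.38²/2)·1 = -0.2877 + 0.0872 = -0.2005
d₁ = -0.2005 / 0.3800 = -0.5276 → -0.53
d₂ = d₁ − σ√T = -0.5276 − 0.3800 = -0.9076 → -0.91
e^(−rT) = e^(−0.015·1) = 0.9851
N(d₁) = N(-0.53) = 0.2981;  N(d₂) = N(-0.91) = 0.1814
C = 12·0.2981 − 16·0.9851·0.1814 = 3.5772 − 2.8592 = 0.7180

£0.72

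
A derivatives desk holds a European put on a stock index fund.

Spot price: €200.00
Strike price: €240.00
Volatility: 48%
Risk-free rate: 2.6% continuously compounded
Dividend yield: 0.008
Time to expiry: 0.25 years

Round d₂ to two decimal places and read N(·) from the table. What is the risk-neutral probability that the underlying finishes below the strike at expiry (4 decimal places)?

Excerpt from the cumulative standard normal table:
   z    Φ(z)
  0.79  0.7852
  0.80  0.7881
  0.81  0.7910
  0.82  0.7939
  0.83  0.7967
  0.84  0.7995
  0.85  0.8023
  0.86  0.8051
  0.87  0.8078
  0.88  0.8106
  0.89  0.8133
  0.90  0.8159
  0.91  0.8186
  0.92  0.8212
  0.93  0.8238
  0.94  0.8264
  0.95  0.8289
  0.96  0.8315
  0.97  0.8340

T = 0.25;  σ√T = 0.2400
d₁ = [ln(200/240) + (0.026 − 0.008 + 0.48²/2)·0.25] / 0.2400 = [-0.1823 + 0.0333] / 0.2400 = -0.6209 which rounds to -0.62
d₂ = d₁ − σ√T = -0.6209 − 0.2400 = -0.8609 which rounds to -0.86
Risk-neutral Pr[S_T < K] = N(−d₂) = N(0.86) = 0.8051

0.8051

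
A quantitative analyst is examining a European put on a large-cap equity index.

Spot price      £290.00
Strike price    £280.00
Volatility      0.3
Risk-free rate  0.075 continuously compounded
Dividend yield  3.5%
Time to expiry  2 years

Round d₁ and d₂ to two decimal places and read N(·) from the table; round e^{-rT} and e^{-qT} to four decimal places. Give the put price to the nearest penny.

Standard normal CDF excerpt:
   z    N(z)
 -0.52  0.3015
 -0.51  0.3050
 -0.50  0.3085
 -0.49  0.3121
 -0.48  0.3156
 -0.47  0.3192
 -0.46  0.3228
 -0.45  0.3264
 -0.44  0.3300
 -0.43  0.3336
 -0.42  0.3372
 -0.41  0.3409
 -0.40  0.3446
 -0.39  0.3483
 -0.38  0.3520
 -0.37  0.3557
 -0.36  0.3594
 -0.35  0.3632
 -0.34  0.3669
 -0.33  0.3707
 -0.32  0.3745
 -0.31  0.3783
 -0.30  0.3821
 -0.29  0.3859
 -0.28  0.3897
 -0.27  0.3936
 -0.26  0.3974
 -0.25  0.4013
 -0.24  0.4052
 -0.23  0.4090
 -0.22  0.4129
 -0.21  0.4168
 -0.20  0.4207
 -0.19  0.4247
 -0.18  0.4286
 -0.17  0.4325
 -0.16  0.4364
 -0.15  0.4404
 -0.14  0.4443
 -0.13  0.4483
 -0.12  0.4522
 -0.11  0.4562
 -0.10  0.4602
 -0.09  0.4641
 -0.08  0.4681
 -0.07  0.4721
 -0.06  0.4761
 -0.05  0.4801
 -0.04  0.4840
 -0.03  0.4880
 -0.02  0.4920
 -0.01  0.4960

σ√T = 0.3·√2 = 0.4243
d₁ = [ln(290/280) + (0.075 − 0.035 + 0.3²/2)·2] / 0.4243 = [0.0351 + 0.1700] / 0.4243 = 0.4834 ≈ 0.48
d₂ = d₁ − σ√T = 0.4834 − 0.4243 = 0.0591 ≈ 0.06
exp(−qT) = exp(−0.035·2) = 0.9324;  exp(−rT) = exp(−0.075·2) = 0.8607
N(−d₂) = N(-0.06) = 0.4761;  N(−d₁) = N(-0.48) = 0.3156
P = 280·0.8607·0.4761 − 290·0.9324·0.3156 = 114.7382 − 85.3370 = 29.4012

£29.40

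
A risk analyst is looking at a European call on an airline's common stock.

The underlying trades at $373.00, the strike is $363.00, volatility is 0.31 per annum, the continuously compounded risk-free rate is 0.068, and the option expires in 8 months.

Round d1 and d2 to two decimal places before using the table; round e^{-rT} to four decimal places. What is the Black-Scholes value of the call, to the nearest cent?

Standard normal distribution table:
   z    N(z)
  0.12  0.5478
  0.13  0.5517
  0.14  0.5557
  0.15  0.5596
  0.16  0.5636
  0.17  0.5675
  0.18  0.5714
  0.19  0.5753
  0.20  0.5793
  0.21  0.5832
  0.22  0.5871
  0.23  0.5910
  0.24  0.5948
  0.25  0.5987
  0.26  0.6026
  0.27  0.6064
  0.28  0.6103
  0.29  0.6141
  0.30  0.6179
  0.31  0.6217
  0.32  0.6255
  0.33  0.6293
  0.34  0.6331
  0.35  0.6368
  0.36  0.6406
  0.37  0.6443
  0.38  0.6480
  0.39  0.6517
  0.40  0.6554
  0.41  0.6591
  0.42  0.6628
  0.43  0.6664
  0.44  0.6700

σ√T = 0.31·√0.6667 = 0.2531
d₁ = [ln(373/363) + (0.068 + ½·0.31²)·0.6667] / (σ√T) = (0.0272 + 0.0774) / 0.2531 = 0.4130 ≈ 0.41
d₂ = 0.4130 − 0.2531 = 0.1599 ≈ 0.16
exp(−rT) = exp(−0.068·0.6667) = 0.9557
N(d₁) = N(0.41) = 0.6591;  N(d₂) = N(0.16) = 0.5636
C = 373·0.6591 − 363·0.9557·0.5636 = 245.8443 − 195.5236 = 50.3207

$50.32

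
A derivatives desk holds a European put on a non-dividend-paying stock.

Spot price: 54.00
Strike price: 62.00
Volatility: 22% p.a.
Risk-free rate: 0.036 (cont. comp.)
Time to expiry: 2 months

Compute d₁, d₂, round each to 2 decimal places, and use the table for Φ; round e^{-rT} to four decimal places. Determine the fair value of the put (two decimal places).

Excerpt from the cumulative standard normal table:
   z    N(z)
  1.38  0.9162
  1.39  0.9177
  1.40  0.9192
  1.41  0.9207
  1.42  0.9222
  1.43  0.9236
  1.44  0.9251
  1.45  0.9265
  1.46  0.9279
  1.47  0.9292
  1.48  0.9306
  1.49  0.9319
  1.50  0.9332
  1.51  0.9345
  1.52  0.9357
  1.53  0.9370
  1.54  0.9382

σ√T = 0.22 × 0.4082 = 0.0898
d₁ = [ln(54/62) + (0.036 + 0.22²/2)·0.1667] / 0.0898 = [-0.1382 + 0.0100] / 0.0898 = -1.4265 which rounds to -1.43
d₂ = d₁ − σ√T = -1.4265 − 0.0898 = -1.5163 which rounds to -1.52
exp(−rT) = exp(−0.036·0.1667) = 0.9940
P = 62·0.9940·N(1.52) − 54·N(1.43) = 62·0.9940·0.9357 − 54·0.9236 = 57.6653 − 49.8744 = 7.7909

7.79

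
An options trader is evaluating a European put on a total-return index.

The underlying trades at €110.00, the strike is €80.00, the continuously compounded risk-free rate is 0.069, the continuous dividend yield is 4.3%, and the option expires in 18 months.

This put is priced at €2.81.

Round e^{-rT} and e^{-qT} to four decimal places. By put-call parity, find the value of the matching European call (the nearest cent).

€33.80

exp(−qT) = exp(−0.043·1.5) = 0.9375;  exp(−rT) = exp(−0.069·1.5) = 0.9017
Put-call parity: C − P = S·e^(−qT) − K·e^(−rT) = 110·0.9375 − 80·0.9017 = 103.1250 − 72.1360 = 30.9890
C = P + (C − P) = 2.81 + (30.9890) = 33.7990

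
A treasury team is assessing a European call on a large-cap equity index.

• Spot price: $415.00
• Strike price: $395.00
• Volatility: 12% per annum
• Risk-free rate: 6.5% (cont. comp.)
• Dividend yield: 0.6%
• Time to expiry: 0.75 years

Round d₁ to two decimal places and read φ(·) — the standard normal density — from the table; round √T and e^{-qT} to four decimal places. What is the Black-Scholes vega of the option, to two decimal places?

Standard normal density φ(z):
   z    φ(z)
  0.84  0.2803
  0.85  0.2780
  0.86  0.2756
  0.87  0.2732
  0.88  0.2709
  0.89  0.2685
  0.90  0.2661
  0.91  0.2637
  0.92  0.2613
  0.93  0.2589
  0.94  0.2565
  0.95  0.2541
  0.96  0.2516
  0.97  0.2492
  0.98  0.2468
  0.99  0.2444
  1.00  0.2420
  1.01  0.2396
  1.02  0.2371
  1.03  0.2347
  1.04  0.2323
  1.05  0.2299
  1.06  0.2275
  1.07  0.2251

90.91

T = 0.75;  σ√T = 0.1039
d₁ = [ln(415/395) + (0.065 − 0.006 + 0.12²/2)·0.75] / 0.1039 = [0.0494 + 0.0497] / 0.1039 = 0.9530 ⇒ 0.95
√T = √0.75 = 0.8660
φ(d₁) = φ(0.95) = 0.2541
exp(−qT) = exp(−0.006·0.75) = 0.9955
vega = S·exp(−qT)·φ(d₁)·√T = 415·0.9955·0.2541·0.8660 = 90.9101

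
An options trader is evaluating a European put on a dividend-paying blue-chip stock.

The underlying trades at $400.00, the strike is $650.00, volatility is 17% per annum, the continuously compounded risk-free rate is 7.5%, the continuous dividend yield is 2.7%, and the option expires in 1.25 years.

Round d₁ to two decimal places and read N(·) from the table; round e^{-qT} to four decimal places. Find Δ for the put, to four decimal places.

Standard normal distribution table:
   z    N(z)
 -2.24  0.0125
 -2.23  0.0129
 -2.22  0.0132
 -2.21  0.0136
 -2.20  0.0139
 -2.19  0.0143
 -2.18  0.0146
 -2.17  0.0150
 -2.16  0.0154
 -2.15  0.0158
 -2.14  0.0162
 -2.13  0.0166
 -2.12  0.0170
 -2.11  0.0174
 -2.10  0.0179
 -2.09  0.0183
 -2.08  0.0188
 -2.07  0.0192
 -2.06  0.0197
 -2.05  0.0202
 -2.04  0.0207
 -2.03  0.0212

T = 1.25;  σ√T = 0.1901
d₁ = [ln(400/650) + (0.075 − 0.027 + 0.17²/2)·1.25] / 0.1901 = [-0.4855 + 0.0781] / 0.1901 = -2.1437 ⇒ -2.14
N(d₁) = N(-2.14) = 0.0162
Δ_put = exp(−qT)·(N(d₁) − 1) = 0.9668·(0.0162 − 1) = -0.9511

-0.9511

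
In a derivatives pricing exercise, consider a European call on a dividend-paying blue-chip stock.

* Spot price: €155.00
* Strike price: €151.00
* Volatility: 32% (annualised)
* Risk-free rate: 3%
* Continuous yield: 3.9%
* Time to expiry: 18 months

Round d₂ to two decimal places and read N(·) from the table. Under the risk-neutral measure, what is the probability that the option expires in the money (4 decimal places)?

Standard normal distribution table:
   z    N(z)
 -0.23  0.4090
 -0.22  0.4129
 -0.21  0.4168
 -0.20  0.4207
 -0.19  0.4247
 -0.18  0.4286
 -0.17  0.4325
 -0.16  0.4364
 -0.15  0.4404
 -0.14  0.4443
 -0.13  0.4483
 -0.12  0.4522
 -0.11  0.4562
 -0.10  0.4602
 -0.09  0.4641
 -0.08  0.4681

0.4364

T = 1.5;  σ√T = 0.3919
d₁ = [ln(155/151) + (0.03 − 0.039 + 0.32²/2)·1.5] / 0.3919 = [0.0261 + 0.0633] / 0.3919 = 0.2282 which rounds to 0.23
d₂ = d₁ − σ√T = 0.2282 − 0.3919 = -0.1637 which rounds to -0.16
Pr(exercise) under Q = N(d₂) = 0.4364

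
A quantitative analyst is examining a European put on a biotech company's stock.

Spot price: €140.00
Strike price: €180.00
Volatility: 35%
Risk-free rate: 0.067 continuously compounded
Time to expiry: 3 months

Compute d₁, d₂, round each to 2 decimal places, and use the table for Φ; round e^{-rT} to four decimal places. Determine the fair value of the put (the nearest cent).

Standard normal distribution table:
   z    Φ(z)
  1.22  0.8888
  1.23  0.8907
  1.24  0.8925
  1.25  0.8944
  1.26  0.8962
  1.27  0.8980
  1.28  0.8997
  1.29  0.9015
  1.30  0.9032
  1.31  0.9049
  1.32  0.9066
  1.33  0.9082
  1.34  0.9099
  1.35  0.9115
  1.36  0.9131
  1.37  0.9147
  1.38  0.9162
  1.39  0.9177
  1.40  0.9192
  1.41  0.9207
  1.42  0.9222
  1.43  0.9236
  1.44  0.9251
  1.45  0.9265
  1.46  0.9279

€38.27

T = 0.25;  σ√T = 0.1750
d₁ = [ln(140/180) + (0.067 + ½·0.35²)·0.25] / (σ√T) = (-0.2513 + 0.0321) / 0.1750 = -1.2529 ≈ -1.25
d₂ = -1.2529 − 0.1750 = -1.4279 ≈ -1.43
e^(−rT) = e^(−0.067·0.25) = 0.9834
P = 180·0.9834·N(1.43) − 140·N(1.25) = 180·0.9834·0.9236 − 140·0.8944 = 163.4883 − 125.2160 = 38.2723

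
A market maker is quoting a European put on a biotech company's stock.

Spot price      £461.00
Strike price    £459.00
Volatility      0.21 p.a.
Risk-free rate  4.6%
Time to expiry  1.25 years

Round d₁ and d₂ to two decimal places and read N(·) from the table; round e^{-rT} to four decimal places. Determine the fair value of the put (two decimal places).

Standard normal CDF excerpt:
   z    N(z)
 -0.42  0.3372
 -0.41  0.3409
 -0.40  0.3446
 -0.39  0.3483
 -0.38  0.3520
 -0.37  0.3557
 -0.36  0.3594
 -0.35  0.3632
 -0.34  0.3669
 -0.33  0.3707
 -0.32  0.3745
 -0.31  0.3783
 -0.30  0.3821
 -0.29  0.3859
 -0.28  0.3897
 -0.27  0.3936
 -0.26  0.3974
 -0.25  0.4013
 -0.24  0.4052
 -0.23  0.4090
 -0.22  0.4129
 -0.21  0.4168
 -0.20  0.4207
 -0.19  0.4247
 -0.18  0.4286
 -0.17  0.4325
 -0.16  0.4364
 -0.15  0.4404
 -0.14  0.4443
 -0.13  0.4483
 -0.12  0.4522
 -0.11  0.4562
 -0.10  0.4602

σ√T = 0.21·√1.25 = 0.2348
ln(S/K) + (r + σ²/2)T = ln(461/459) + (0.046 + 0.21²/2)·1.25 = 0.0043 + 0.0851 = 0.0894
d₁ = 0.0894 / 0.2348 = 0.3808 → 0.38
d₂ = d₁ − σ√T = 0.3808 − 0.2348 = 0.1460 → 0.15
e^(−rT) = e^(−0.046·1.25) = 0.9441
N(−d₂) = N(-0.15) = 0.4404;  N(−d₁) = N(-0.38) = 0.3520
P = 459·0.9441·0.4404 − 461·0.3520 = 190.8438 − 162.2720 = 28.5718

£28.57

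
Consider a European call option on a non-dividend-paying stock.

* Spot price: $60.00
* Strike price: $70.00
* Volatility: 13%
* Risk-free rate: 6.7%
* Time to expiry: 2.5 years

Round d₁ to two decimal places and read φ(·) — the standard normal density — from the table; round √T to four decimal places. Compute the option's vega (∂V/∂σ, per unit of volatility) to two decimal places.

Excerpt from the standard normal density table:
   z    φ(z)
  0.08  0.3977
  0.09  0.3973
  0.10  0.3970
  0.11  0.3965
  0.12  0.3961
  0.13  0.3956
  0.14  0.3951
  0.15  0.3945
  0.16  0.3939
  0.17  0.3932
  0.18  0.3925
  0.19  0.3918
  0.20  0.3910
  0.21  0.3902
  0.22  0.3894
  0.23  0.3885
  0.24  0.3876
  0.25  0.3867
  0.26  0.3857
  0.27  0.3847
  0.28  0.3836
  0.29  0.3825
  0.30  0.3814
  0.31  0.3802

37.30

T = 2.5;  σ√T = 0.2055
ln(S/K) + (r + σ²/2)T = ln(60/70) + (0.067 + 0.13²/2)·2.5 = -0.1542 + 0.1886 = 0.0345
d₁ = 0.0345 / 0.2055 = 0.1677 → 0.17
√T = √2.5 = 1.5811
φ(d₁) = φ(0.17) = 0.3932
vega = S·φ(d₁)·√T = 60·0.3932·1.5811 = 37.3013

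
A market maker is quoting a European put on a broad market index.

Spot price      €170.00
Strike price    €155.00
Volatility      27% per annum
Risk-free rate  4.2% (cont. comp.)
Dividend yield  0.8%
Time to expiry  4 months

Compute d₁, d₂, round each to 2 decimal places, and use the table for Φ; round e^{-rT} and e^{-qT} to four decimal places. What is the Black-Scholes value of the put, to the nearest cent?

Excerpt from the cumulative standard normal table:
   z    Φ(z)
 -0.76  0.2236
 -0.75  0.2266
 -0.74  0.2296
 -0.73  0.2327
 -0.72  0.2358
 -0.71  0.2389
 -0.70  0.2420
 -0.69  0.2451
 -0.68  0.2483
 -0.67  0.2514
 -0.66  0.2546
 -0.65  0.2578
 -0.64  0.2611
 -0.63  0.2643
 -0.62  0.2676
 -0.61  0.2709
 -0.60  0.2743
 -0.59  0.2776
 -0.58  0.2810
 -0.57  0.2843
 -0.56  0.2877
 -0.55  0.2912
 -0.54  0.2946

T = 0.3333;  σ√T = 0.1559
d₁ = [ln(170/155) + (0.042 − 0.008 + 0.27²/2)·0.3333] / 0.1559 = [0.0924 + 0.0235] / 0.1559 = 0.7432 ⇒ 0.74
d₂ = d₁ − σ√T = 0.7432 − 0.1559 = 0.5873 ⇒ 0.59
e^(−qT) = e^(−0.008·0.3333) = 0.9973;  e^(−rT) = e^(−0.042·0.3333) = 0.9861
N(−d₂) = N(-0.59) = 0.2776;  N(−d₁) = N(-0.74) = 0.2296
P = 155·0.9861·0.2776 − 170·0.9973·0.2296 = 42.4299 − 38.9266 = 3.5033

€3.50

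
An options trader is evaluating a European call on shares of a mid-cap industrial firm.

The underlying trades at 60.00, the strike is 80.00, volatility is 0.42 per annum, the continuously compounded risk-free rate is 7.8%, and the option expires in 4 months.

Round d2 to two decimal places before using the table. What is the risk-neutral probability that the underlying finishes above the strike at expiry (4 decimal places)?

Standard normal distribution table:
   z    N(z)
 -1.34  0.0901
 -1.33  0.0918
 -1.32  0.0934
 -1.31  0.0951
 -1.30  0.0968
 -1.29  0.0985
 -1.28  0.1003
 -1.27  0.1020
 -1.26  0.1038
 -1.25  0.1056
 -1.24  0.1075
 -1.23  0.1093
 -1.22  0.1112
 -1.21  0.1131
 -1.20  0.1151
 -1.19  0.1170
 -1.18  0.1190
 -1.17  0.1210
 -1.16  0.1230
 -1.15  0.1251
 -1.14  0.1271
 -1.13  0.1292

0.1151

σ√T = 0.42 × 0.5774 = 0.2425
d₁ = [ln(60/80) + (0.078 + 0.42²/2)·0.3333] / 0.2425 = [-0.2877 + 0.0554] / 0.2425 = -0.9579 ⇒ -0.96
d₂ = d₁ − σ√T = -0.9579 − 0.2425 = -1.2004 ⇒ -1.20
Pr(exercise) under Q = N(d₂) = 0.1151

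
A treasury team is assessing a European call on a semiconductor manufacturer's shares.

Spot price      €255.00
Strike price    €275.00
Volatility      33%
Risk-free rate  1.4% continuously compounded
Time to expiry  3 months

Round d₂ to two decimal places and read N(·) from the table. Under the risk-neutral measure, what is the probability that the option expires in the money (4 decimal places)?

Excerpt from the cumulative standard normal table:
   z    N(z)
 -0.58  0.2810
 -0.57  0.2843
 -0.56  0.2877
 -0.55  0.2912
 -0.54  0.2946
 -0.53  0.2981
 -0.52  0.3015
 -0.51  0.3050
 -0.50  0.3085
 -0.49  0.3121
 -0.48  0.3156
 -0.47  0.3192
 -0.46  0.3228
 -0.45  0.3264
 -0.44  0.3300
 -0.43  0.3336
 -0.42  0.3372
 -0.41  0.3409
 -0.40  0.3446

0.3015

T = 0.25;  σ√T = 0.1650
d₁ = [ln(255/275) + (0.014 + 0.33²/2)·0.25] / 0.1650 = [-0.0755 + 0.0171] / 0.1650 = -0.3539 which rounds to -0.35
d₂ = d₁ − σ√T = -0.3539 − 0.1650 = -0.5189 which rounds to -0.52
Pr(exercise) under Q = N(d₂) = 0.3015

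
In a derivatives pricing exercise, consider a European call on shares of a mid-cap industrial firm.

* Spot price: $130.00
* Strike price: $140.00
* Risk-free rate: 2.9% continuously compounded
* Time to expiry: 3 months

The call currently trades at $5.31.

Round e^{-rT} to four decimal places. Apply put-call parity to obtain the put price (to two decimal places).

$14.30

exp(−rT) = exp(−0.029·0.25) = 0.9928
Put-call parity: C − P = S − K·e^(−rT) = 130 − 140·0.9928 = 130 − 138.9920 = -8.9920
P = C − (C − P) = 5.31 − (-8.9920) = 14.3020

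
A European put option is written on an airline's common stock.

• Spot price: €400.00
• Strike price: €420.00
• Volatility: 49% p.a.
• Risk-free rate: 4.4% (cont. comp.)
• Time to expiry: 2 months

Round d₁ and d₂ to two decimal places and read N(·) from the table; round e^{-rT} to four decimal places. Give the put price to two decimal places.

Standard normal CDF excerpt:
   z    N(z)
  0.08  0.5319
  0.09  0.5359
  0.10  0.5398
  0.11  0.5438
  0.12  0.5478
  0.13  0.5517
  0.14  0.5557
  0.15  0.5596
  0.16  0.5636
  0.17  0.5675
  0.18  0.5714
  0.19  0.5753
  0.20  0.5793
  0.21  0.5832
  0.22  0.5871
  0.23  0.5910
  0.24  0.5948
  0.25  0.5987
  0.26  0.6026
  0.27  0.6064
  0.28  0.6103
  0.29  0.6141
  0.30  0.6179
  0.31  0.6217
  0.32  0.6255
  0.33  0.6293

σ√T = 0.49 × 0.4082 = 0.2000
d₁ = [ln(400/420) + (0.044 + 0.49²/2)·0.1667] / 0.2000 = [-0.0488 + 0.0273] / 0.2000 = -0.1072 ≈ -0.11
d₂ = d₁ − σ√T = -0.1072 − 0.2000 = -0.3073 ≈ -0.31
e^(−rT) = e^(−0.044·0.1667) = 0.9927
N(−d₂) = N(0.31) = 0.6217;  N(−d₁) = N(0.11) = 0.5438
P = 420·0.9927·0.6217 − 400·0.5438 = 259.2079 − 217.5200 = 41.6879

€41.69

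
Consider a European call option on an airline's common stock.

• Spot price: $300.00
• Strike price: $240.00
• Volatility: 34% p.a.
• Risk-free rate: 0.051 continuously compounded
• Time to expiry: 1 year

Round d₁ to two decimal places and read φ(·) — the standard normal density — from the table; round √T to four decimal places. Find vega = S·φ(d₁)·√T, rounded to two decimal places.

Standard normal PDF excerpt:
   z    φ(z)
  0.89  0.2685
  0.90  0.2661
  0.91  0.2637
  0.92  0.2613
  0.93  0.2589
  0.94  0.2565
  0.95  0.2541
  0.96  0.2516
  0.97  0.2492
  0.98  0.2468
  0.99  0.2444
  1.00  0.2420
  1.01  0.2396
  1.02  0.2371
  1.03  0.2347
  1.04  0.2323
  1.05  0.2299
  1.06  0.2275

74.04

σ√T = 0.34·√1 = 0.3400
d₁ = [ln(300/240) + (0.051 + ½·0.34²)·1] / (σ√T) = (0.2231 + 0.1088) / 0.3400 = 0.9763 ≈ 0.98
√T = √1 = 1.0000
φ(d₁) = φ(0.98) = 0.2468
vega = S·φ(d₁)·√T = 300·0.2468·1.0000 = 74.0400
(Vega is the same for a European call and put with the same parameters.)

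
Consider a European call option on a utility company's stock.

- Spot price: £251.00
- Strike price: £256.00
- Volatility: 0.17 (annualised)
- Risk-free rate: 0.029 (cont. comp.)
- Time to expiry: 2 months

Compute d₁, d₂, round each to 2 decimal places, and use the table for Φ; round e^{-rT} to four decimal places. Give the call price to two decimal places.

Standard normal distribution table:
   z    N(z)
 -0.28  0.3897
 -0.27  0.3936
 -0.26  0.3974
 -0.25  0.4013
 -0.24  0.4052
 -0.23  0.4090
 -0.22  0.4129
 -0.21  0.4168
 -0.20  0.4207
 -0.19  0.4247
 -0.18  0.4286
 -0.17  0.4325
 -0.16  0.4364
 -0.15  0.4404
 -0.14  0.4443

T = 0.1667;  σ√T = 0.0694
d₁ = [ln(251/256) + (0.029 + 0.17²/2)·0.1667] / 0.0694 = [-0.0197 + 0.0072] / 0.0694 = -0.1799 → -0.18
d₂ = d₁ − σ√T = -0.1799 − 0.0694 = -0.2493 → -0.25
e^(−rT) = e^(−0.029·0.1667) = 0.9952
C = 251·N(-0.18) − 256·0.9952·N(-0.25) = 251·0.4286 − 256·0.9952·0.4013 = 107.5786 − 102.2397 = 5.3389

£5.34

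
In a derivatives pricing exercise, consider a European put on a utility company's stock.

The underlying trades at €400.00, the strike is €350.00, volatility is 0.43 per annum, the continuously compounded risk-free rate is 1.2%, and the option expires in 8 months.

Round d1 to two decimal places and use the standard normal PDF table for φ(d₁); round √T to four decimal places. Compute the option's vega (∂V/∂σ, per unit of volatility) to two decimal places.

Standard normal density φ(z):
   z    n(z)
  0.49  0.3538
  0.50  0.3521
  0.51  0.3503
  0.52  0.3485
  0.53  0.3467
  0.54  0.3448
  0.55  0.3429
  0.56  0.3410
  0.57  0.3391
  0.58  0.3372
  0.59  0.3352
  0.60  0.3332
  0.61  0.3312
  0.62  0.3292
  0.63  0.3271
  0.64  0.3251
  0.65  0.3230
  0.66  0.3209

110.13

T = 0.6667;  σ√T = 0.3511
d₁ = [ln(400/350) + (0.012 + 0.43²/2)·0.6667] / 0.3511 = [0.1335 + 0.0696] / 0.3511 = 0.5787 ⇒ 0.58
√T = √0.6667 = 0.8165
φ(d₁) = φ(0.58) = 0.3372
vega = S·φ(d₁)·√T = 400·0.3372·0.8165 = 110.1295
(Vega is the same for a European call and put with the same parameters.)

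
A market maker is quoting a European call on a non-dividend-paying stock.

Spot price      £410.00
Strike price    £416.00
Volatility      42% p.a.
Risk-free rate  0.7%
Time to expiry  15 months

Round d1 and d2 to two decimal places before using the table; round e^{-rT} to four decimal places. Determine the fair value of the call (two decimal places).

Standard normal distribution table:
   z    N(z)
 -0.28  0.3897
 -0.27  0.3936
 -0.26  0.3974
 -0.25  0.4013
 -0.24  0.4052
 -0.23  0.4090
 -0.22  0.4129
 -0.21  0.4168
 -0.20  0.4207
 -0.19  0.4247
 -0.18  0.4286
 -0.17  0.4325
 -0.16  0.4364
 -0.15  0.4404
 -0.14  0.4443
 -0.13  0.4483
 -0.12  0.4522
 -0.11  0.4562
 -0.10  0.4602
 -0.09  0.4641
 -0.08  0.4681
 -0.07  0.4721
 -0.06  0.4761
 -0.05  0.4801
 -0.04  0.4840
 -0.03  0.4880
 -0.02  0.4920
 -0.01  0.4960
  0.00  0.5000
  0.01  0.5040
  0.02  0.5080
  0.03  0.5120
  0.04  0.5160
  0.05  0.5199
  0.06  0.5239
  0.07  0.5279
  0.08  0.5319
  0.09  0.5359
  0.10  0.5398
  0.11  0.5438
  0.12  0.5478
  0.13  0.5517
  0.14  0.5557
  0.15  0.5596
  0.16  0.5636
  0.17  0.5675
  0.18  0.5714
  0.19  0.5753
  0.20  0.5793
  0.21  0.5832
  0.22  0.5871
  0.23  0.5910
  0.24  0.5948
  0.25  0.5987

£75.22

σ√T = 0.42 × 1.1180 = 0.4696
d₁ = [ln(410/416) + (0.007 + ½·0.42²)·1.25] / (σ√T) = (-0.0145 + 0.1190) / 0.4696 = 0.2225 ≈ 0.22
d₂ = 0.2225 − 0.4696 = -0.2471 ≈ -0.25
e^(−rT) = e^(−0.007·1.25) = 0.9913
N(d₁) = N(0.22) = 0.5871;  N(d₂) = N(-0.25) = 0.4013
C = 410·0.5871 − 416·0.9913·0.4013 = 240.7110 − 165.4884 = 75.2226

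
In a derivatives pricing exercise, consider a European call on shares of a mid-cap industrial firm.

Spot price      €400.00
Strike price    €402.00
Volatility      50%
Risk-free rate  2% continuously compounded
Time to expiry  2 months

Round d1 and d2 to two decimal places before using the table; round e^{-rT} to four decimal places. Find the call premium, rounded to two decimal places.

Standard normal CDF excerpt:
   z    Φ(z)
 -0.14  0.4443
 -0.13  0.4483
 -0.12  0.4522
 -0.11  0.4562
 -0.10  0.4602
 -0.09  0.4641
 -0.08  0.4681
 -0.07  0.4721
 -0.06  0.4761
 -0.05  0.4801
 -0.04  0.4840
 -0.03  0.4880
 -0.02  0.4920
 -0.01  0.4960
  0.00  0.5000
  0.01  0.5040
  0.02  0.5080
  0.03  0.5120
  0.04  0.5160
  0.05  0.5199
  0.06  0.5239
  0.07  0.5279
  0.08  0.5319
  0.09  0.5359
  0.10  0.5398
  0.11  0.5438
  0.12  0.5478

€31.57

σ√T = 0.5·√0.1667 = 0.2041
d₁ = [ln(400/402) + (0.02 + 0.5²/2)·0.1667] / 0.2041 = [-0.0050 + 0.0242] / 0.2041 = 0.0940 ⇒ 0.09
d₂ = d₁ − σ√T = 0.0940 − 0.2041 = -0.1102 ⇒ -0.11
exp(−rT) = exp(−0.02·0.1667) = 0.9967
N(d₁) = N(0.09) = 0.5359;  N(d₂) = N(-0.11) = 0.4562
C = 400·0.5359 − 402·0.9967·0.4562 = 214.3600 − 182.7872 = 31.5728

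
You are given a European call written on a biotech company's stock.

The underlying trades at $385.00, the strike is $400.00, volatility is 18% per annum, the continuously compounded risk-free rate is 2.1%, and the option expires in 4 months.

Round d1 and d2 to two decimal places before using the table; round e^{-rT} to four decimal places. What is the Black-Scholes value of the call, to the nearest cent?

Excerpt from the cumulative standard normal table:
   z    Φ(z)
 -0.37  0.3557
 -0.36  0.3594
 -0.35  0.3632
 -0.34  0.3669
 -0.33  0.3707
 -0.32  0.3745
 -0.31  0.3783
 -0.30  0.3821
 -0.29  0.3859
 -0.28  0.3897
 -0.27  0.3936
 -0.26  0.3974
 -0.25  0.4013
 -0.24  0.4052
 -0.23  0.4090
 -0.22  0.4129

σ√T = 0.18 × 0.5774 = 0.1039
d₁ = [ln(385/400) + (0.021 + ½·0.18²)·0.3333] / (σ√T) = (-0.0382 + 0.0124) / 0.1039 = -0.2485 → -0.25
d₂ = -0.2485 − 0.1039 = -0.3524 → -0.35
exp(−rT) = exp(−0.021·0.3333) = 0.9930
N(d₁) = N(-0.25) = 0.4013;  N(d₂) = N(-0.35) = 0.3632
C = 385·0.4013 − 400·0.9930·0.3632 = 154.5005 − 144.2630 = 10.2375

$10.24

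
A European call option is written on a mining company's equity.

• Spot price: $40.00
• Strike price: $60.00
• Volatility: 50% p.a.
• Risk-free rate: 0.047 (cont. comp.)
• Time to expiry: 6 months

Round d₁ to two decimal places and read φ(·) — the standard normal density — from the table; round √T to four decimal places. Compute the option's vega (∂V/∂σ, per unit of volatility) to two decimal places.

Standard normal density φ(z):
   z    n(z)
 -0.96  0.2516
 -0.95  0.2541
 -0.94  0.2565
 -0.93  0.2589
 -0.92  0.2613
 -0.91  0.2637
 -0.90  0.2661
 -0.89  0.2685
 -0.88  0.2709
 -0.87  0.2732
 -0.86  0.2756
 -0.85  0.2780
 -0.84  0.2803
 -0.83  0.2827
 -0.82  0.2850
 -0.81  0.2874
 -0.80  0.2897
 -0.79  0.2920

σ√T = 0.5·√0.5 = 0.3536
d₁ = [ln(40/60) + (0.047 + 0.5²/2)·0.5] / 0.3536 = [-0.4055 + 0.0860] / 0.3536 = -0.9036 → -0.90
√T = √0.5 = 0.7071
φ(d₁) = φ(-0.90) = 0.2661
vega = S·φ(d₁)·√T = 40·0.2661·0.7071 = 7.5264

7.53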